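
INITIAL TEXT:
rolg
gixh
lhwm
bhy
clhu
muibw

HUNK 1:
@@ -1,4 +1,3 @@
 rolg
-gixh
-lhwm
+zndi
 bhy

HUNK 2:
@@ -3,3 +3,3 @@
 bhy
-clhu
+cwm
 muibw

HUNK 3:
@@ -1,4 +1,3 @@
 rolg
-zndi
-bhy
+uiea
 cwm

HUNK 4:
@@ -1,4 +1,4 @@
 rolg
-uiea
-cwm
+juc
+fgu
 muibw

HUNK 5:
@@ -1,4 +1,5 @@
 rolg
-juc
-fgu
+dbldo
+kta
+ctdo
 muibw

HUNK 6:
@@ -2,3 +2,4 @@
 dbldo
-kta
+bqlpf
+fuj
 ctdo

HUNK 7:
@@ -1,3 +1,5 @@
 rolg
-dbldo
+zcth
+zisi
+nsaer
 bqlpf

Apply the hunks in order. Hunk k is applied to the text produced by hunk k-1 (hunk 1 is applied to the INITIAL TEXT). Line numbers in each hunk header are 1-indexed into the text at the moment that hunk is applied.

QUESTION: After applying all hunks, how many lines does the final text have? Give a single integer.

Hunk 1: at line 1 remove [gixh,lhwm] add [zndi] -> 5 lines: rolg zndi bhy clhu muibw
Hunk 2: at line 3 remove [clhu] add [cwm] -> 5 lines: rolg zndi bhy cwm muibw
Hunk 3: at line 1 remove [zndi,bhy] add [uiea] -> 4 lines: rolg uiea cwm muibw
Hunk 4: at line 1 remove [uiea,cwm] add [juc,fgu] -> 4 lines: rolg juc fgu muibw
Hunk 5: at line 1 remove [juc,fgu] add [dbldo,kta,ctdo] -> 5 lines: rolg dbldo kta ctdo muibw
Hunk 6: at line 2 remove [kta] add [bqlpf,fuj] -> 6 lines: rolg dbldo bqlpf fuj ctdo muibw
Hunk 7: at line 1 remove [dbldo] add [zcth,zisi,nsaer] -> 8 lines: rolg zcth zisi nsaer bqlpf fuj ctdo muibw
Final line count: 8

Answer: 8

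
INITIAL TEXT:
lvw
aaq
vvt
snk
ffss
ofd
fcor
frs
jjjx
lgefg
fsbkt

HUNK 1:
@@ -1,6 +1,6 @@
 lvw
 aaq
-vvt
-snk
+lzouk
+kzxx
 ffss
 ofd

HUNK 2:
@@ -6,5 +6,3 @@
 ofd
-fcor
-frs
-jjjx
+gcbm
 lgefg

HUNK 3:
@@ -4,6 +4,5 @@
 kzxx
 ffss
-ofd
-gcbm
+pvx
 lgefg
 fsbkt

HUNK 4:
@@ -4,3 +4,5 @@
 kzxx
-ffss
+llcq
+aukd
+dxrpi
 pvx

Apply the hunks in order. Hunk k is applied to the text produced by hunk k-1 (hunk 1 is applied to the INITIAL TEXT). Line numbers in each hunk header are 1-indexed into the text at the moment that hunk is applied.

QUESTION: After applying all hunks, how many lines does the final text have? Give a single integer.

Hunk 1: at line 1 remove [vvt,snk] add [lzouk,kzxx] -> 11 lines: lvw aaq lzouk kzxx ffss ofd fcor frs jjjx lgefg fsbkt
Hunk 2: at line 6 remove [fcor,frs,jjjx] add [gcbm] -> 9 lines: lvw aaq lzouk kzxx ffss ofd gcbm lgefg fsbkt
Hunk 3: at line 4 remove [ofd,gcbm] add [pvx] -> 8 lines: lvw aaq lzouk kzxx ffss pvx lgefg fsbkt
Hunk 4: at line 4 remove [ffss] add [llcq,aukd,dxrpi] -> 10 lines: lvw aaq lzouk kzxx llcq aukd dxrpi pvx lgefg fsbkt
Final line count: 10

Answer: 10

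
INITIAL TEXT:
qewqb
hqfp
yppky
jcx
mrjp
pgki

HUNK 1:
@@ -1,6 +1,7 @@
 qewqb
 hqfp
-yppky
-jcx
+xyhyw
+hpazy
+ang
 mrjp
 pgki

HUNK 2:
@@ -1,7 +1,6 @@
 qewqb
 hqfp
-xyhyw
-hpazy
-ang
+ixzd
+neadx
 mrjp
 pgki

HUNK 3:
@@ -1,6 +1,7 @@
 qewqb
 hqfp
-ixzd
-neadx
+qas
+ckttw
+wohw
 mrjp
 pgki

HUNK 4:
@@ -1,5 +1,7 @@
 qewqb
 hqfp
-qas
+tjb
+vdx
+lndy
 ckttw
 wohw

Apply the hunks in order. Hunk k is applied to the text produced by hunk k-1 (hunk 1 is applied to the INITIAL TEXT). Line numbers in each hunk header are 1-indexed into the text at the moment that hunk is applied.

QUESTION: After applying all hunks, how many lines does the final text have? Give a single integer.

Answer: 9

Derivation:
Hunk 1: at line 1 remove [yppky,jcx] add [xyhyw,hpazy,ang] -> 7 lines: qewqb hqfp xyhyw hpazy ang mrjp pgki
Hunk 2: at line 1 remove [xyhyw,hpazy,ang] add [ixzd,neadx] -> 6 lines: qewqb hqfp ixzd neadx mrjp pgki
Hunk 3: at line 1 remove [ixzd,neadx] add [qas,ckttw,wohw] -> 7 lines: qewqb hqfp qas ckttw wohw mrjp pgki
Hunk 4: at line 1 remove [qas] add [tjb,vdx,lndy] -> 9 lines: qewqb hqfp tjb vdx lndy ckttw wohw mrjp pgki
Final line count: 9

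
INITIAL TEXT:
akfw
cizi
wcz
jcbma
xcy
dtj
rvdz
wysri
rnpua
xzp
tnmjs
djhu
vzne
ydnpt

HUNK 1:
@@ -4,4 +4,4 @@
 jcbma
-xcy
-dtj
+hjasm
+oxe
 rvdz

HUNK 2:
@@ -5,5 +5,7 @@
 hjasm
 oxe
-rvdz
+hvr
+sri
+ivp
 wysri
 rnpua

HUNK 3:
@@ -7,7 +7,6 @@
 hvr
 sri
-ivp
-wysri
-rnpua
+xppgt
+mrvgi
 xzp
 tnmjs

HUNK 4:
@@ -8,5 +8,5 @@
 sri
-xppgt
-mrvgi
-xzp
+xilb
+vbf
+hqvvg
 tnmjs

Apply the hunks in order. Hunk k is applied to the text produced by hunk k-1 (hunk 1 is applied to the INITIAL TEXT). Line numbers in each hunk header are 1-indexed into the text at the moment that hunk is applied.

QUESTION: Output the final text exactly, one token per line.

Hunk 1: at line 4 remove [xcy,dtj] add [hjasm,oxe] -> 14 lines: akfw cizi wcz jcbma hjasm oxe rvdz wysri rnpua xzp tnmjs djhu vzne ydnpt
Hunk 2: at line 5 remove [rvdz] add [hvr,sri,ivp] -> 16 lines: akfw cizi wcz jcbma hjasm oxe hvr sri ivp wysri rnpua xzp tnmjs djhu vzne ydnpt
Hunk 3: at line 7 remove [ivp,wysri,rnpua] add [xppgt,mrvgi] -> 15 lines: akfw cizi wcz jcbma hjasm oxe hvr sri xppgt mrvgi xzp tnmjs djhu vzne ydnpt
Hunk 4: at line 8 remove [xppgt,mrvgi,xzp] add [xilb,vbf,hqvvg] -> 15 lines: akfw cizi wcz jcbma hjasm oxe hvr sri xilb vbf hqvvg tnmjs djhu vzne ydnpt

Answer: akfw
cizi
wcz
jcbma
hjasm
oxe
hvr
sri
xilb
vbf
hqvvg
tnmjs
djhu
vzne
ydnpt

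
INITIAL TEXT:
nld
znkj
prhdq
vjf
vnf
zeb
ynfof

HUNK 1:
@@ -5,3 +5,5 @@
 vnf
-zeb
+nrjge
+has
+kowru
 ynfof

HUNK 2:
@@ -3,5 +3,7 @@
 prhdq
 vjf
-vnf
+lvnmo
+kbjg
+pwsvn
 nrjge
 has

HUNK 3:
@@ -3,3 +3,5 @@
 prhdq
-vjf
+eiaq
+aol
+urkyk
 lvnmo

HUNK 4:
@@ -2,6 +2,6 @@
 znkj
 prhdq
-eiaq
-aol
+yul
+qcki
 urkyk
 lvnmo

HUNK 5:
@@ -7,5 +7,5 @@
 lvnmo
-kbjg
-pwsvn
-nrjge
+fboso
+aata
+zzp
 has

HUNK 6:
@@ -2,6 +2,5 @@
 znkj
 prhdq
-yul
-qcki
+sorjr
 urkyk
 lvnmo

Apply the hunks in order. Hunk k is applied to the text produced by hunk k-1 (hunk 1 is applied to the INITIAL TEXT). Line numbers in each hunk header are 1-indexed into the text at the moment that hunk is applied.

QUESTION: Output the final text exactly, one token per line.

Hunk 1: at line 5 remove [zeb] add [nrjge,has,kowru] -> 9 lines: nld znkj prhdq vjf vnf nrjge has kowru ynfof
Hunk 2: at line 3 remove [vnf] add [lvnmo,kbjg,pwsvn] -> 11 lines: nld znkj prhdq vjf lvnmo kbjg pwsvn nrjge has kowru ynfof
Hunk 3: at line 3 remove [vjf] add [eiaq,aol,urkyk] -> 13 lines: nld znkj prhdq eiaq aol urkyk lvnmo kbjg pwsvn nrjge has kowru ynfof
Hunk 4: at line 2 remove [eiaq,aol] add [yul,qcki] -> 13 lines: nld znkj prhdq yul qcki urkyk lvnmo kbjg pwsvn nrjge has kowru ynfof
Hunk 5: at line 7 remove [kbjg,pwsvn,nrjge] add [fboso,aata,zzp] -> 13 lines: nld znkj prhdq yul qcki urkyk lvnmo fboso aata zzp has kowru ynfof
Hunk 6: at line 2 remove [yul,qcki] add [sorjr] -> 12 lines: nld znkj prhdq sorjr urkyk lvnmo fboso aata zzp has kowru ynfof

Answer: nld
znkj
prhdq
sorjr
urkyk
lvnmo
fboso
aata
zzp
has
kowru
ynfof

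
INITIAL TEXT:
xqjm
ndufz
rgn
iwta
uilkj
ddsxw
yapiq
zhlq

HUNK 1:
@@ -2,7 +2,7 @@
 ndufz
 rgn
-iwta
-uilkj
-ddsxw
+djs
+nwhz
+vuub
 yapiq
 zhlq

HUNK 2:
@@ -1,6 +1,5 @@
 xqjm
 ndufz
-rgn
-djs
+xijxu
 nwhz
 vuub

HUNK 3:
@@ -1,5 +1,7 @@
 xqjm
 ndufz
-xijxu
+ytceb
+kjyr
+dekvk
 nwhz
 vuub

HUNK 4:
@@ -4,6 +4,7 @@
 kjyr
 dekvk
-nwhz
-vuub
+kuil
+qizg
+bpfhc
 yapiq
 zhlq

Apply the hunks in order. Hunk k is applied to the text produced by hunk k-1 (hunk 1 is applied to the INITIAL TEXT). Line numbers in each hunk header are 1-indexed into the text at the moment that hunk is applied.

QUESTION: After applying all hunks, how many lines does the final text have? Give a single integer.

Hunk 1: at line 2 remove [iwta,uilkj,ddsxw] add [djs,nwhz,vuub] -> 8 lines: xqjm ndufz rgn djs nwhz vuub yapiq zhlq
Hunk 2: at line 1 remove [rgn,djs] add [xijxu] -> 7 lines: xqjm ndufz xijxu nwhz vuub yapiq zhlq
Hunk 3: at line 1 remove [xijxu] add [ytceb,kjyr,dekvk] -> 9 lines: xqjm ndufz ytceb kjyr dekvk nwhz vuub yapiq zhlq
Hunk 4: at line 4 remove [nwhz,vuub] add [kuil,qizg,bpfhc] -> 10 lines: xqjm ndufz ytceb kjyr dekvk kuil qizg bpfhc yapiq zhlq
Final line count: 10

Answer: 10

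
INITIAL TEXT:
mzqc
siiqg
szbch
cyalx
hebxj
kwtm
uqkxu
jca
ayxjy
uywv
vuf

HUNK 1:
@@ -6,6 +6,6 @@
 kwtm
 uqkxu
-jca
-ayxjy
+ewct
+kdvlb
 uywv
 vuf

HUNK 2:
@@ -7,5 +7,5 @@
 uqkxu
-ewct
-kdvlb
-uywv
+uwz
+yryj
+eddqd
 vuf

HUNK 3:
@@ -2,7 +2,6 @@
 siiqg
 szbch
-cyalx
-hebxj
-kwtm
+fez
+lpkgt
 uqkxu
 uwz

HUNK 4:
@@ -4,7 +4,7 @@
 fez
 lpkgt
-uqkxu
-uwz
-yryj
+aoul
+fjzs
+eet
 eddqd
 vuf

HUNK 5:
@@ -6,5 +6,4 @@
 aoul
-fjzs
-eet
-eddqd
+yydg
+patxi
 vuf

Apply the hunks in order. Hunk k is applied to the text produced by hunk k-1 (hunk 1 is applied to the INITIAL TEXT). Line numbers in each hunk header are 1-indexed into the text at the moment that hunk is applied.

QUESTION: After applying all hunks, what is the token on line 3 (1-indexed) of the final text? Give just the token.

Answer: szbch

Derivation:
Hunk 1: at line 6 remove [jca,ayxjy] add [ewct,kdvlb] -> 11 lines: mzqc siiqg szbch cyalx hebxj kwtm uqkxu ewct kdvlb uywv vuf
Hunk 2: at line 7 remove [ewct,kdvlb,uywv] add [uwz,yryj,eddqd] -> 11 lines: mzqc siiqg szbch cyalx hebxj kwtm uqkxu uwz yryj eddqd vuf
Hunk 3: at line 2 remove [cyalx,hebxj,kwtm] add [fez,lpkgt] -> 10 lines: mzqc siiqg szbch fez lpkgt uqkxu uwz yryj eddqd vuf
Hunk 4: at line 4 remove [uqkxu,uwz,yryj] add [aoul,fjzs,eet] -> 10 lines: mzqc siiqg szbch fez lpkgt aoul fjzs eet eddqd vuf
Hunk 5: at line 6 remove [fjzs,eet,eddqd] add [yydg,patxi] -> 9 lines: mzqc siiqg szbch fez lpkgt aoul yydg patxi vuf
Final line 3: szbch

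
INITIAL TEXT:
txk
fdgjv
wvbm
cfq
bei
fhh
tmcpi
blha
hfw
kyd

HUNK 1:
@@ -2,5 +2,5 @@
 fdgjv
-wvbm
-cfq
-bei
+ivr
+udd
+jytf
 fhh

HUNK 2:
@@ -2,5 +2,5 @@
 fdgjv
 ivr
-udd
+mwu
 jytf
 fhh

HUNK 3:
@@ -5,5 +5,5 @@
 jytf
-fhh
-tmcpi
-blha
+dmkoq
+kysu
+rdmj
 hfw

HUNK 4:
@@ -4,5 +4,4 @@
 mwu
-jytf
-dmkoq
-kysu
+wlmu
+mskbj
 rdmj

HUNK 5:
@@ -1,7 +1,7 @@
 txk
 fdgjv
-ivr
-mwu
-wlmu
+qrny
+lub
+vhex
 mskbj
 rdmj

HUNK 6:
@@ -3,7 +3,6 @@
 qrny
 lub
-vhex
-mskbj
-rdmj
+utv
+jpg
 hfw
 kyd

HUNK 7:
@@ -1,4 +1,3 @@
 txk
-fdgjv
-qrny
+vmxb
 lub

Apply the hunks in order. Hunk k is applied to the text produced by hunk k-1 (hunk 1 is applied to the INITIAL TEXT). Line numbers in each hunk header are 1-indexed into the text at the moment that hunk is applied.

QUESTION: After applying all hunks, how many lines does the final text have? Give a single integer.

Hunk 1: at line 2 remove [wvbm,cfq,bei] add [ivr,udd,jytf] -> 10 lines: txk fdgjv ivr udd jytf fhh tmcpi blha hfw kyd
Hunk 2: at line 2 remove [udd] add [mwu] -> 10 lines: txk fdgjv ivr mwu jytf fhh tmcpi blha hfw kyd
Hunk 3: at line 5 remove [fhh,tmcpi,blha] add [dmkoq,kysu,rdmj] -> 10 lines: txk fdgjv ivr mwu jytf dmkoq kysu rdmj hfw kyd
Hunk 4: at line 4 remove [jytf,dmkoq,kysu] add [wlmu,mskbj] -> 9 lines: txk fdgjv ivr mwu wlmu mskbj rdmj hfw kyd
Hunk 5: at line 1 remove [ivr,mwu,wlmu] add [qrny,lub,vhex] -> 9 lines: txk fdgjv qrny lub vhex mskbj rdmj hfw kyd
Hunk 6: at line 3 remove [vhex,mskbj,rdmj] add [utv,jpg] -> 8 lines: txk fdgjv qrny lub utv jpg hfw kyd
Hunk 7: at line 1 remove [fdgjv,qrny] add [vmxb] -> 7 lines: txk vmxb lub utv jpg hfw kyd
Final line count: 7

Answer: 7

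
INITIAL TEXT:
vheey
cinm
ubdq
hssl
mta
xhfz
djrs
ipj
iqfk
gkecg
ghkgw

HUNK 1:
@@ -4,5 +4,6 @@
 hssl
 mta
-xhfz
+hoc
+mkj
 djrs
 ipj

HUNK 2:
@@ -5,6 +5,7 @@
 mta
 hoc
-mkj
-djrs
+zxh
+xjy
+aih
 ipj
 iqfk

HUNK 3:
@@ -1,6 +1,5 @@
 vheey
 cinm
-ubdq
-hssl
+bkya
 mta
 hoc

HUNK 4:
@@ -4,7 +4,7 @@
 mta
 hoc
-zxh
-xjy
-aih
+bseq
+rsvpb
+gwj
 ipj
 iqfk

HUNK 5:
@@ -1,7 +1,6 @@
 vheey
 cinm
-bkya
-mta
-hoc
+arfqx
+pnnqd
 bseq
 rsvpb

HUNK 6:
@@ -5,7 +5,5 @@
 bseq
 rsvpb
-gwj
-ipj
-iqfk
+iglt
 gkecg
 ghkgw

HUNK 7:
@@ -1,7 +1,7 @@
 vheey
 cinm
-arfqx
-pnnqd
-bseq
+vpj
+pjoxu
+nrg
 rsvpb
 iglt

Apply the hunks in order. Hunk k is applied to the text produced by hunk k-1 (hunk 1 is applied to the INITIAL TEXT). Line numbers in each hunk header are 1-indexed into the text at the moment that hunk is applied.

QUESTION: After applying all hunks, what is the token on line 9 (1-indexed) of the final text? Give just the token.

Answer: ghkgw

Derivation:
Hunk 1: at line 4 remove [xhfz] add [hoc,mkj] -> 12 lines: vheey cinm ubdq hssl mta hoc mkj djrs ipj iqfk gkecg ghkgw
Hunk 2: at line 5 remove [mkj,djrs] add [zxh,xjy,aih] -> 13 lines: vheey cinm ubdq hssl mta hoc zxh xjy aih ipj iqfk gkecg ghkgw
Hunk 3: at line 1 remove [ubdq,hssl] add [bkya] -> 12 lines: vheey cinm bkya mta hoc zxh xjy aih ipj iqfk gkecg ghkgw
Hunk 4: at line 4 remove [zxh,xjy,aih] add [bseq,rsvpb,gwj] -> 12 lines: vheey cinm bkya mta hoc bseq rsvpb gwj ipj iqfk gkecg ghkgw
Hunk 5: at line 1 remove [bkya,mta,hoc] add [arfqx,pnnqd] -> 11 lines: vheey cinm arfqx pnnqd bseq rsvpb gwj ipj iqfk gkecg ghkgw
Hunk 6: at line 5 remove [gwj,ipj,iqfk] add [iglt] -> 9 lines: vheey cinm arfqx pnnqd bseq rsvpb iglt gkecg ghkgw
Hunk 7: at line 1 remove [arfqx,pnnqd,bseq] add [vpj,pjoxu,nrg] -> 9 lines: vheey cinm vpj pjoxu nrg rsvpb iglt gkecg ghkgw
Final line 9: ghkgw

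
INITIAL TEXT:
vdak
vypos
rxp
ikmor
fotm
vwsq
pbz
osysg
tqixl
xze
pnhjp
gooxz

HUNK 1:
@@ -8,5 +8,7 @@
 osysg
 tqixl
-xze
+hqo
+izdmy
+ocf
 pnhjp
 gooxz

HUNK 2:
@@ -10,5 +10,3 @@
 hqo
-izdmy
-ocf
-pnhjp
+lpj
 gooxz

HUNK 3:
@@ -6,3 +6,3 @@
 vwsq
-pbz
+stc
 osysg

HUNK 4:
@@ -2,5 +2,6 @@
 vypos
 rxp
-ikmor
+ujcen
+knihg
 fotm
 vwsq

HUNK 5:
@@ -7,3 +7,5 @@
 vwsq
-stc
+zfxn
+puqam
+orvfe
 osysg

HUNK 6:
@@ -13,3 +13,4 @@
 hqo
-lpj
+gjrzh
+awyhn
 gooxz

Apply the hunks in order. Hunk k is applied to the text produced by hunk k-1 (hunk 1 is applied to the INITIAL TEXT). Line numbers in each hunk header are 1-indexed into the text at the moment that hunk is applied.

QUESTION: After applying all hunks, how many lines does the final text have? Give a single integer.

Answer: 16

Derivation:
Hunk 1: at line 8 remove [xze] add [hqo,izdmy,ocf] -> 14 lines: vdak vypos rxp ikmor fotm vwsq pbz osysg tqixl hqo izdmy ocf pnhjp gooxz
Hunk 2: at line 10 remove [izdmy,ocf,pnhjp] add [lpj] -> 12 lines: vdak vypos rxp ikmor fotm vwsq pbz osysg tqixl hqo lpj gooxz
Hunk 3: at line 6 remove [pbz] add [stc] -> 12 lines: vdak vypos rxp ikmor fotm vwsq stc osysg tqixl hqo lpj gooxz
Hunk 4: at line 2 remove [ikmor] add [ujcen,knihg] -> 13 lines: vdak vypos rxp ujcen knihg fotm vwsq stc osysg tqixl hqo lpj gooxz
Hunk 5: at line 7 remove [stc] add [zfxn,puqam,orvfe] -> 15 lines: vdak vypos rxp ujcen knihg fotm vwsq zfxn puqam orvfe osysg tqixl hqo lpj gooxz
Hunk 6: at line 13 remove [lpj] add [gjrzh,awyhn] -> 16 lines: vdak vypos rxp ujcen knihg fotm vwsq zfxn puqam orvfe osysg tqixl hqo gjrzh awyhn gooxz
Final line count: 16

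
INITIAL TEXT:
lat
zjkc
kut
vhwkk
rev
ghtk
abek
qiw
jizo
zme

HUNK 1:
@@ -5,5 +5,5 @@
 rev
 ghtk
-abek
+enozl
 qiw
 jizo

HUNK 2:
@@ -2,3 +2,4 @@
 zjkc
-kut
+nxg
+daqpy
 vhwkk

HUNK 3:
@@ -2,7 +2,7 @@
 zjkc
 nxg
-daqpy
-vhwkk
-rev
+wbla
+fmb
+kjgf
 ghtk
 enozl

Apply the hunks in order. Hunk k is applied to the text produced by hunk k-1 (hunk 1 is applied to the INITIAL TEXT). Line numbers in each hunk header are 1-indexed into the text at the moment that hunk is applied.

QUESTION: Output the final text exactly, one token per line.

Hunk 1: at line 5 remove [abek] add [enozl] -> 10 lines: lat zjkc kut vhwkk rev ghtk enozl qiw jizo zme
Hunk 2: at line 2 remove [kut] add [nxg,daqpy] -> 11 lines: lat zjkc nxg daqpy vhwkk rev ghtk enozl qiw jizo zme
Hunk 3: at line 2 remove [daqpy,vhwkk,rev] add [wbla,fmb,kjgf] -> 11 lines: lat zjkc nxg wbla fmb kjgf ghtk enozl qiw jizo zme

Answer: lat
zjkc
nxg
wbla
fmb
kjgf
ghtk
enozl
qiw
jizo
zme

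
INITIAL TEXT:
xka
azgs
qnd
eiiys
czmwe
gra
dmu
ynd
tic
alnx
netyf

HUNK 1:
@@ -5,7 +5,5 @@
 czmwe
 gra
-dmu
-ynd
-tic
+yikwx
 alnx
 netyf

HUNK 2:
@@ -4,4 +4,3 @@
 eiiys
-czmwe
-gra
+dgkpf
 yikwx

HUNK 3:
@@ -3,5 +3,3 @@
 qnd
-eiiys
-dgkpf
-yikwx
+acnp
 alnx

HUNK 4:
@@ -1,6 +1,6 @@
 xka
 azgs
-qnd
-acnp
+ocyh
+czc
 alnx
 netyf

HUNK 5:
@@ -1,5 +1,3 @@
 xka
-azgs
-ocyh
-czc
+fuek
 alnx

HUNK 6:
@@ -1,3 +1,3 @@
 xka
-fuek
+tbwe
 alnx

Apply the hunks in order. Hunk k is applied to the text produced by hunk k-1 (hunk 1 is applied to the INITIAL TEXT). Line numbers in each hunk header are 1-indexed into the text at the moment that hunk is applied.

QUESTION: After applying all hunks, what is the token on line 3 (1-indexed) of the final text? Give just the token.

Hunk 1: at line 5 remove [dmu,ynd,tic] add [yikwx] -> 9 lines: xka azgs qnd eiiys czmwe gra yikwx alnx netyf
Hunk 2: at line 4 remove [czmwe,gra] add [dgkpf] -> 8 lines: xka azgs qnd eiiys dgkpf yikwx alnx netyf
Hunk 3: at line 3 remove [eiiys,dgkpf,yikwx] add [acnp] -> 6 lines: xka azgs qnd acnp alnx netyf
Hunk 4: at line 1 remove [qnd,acnp] add [ocyh,czc] -> 6 lines: xka azgs ocyh czc alnx netyf
Hunk 5: at line 1 remove [azgs,ocyh,czc] add [fuek] -> 4 lines: xka fuek alnx netyf
Hunk 6: at line 1 remove [fuek] add [tbwe] -> 4 lines: xka tbwe alnx netyf
Final line 3: alnx

Answer: alnx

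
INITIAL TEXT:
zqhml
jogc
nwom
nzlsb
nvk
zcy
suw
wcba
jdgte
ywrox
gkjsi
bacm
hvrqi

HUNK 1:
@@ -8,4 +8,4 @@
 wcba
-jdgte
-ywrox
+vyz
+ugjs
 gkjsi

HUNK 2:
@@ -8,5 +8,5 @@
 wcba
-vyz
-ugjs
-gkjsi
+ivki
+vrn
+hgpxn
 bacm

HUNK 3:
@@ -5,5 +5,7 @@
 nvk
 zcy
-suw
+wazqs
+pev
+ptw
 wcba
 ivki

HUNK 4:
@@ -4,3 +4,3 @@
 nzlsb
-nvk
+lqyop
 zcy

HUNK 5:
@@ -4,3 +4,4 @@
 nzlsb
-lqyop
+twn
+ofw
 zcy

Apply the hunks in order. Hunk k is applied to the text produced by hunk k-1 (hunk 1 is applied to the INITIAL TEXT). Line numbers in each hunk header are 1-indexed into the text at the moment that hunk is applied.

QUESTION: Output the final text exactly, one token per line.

Hunk 1: at line 8 remove [jdgte,ywrox] add [vyz,ugjs] -> 13 lines: zqhml jogc nwom nzlsb nvk zcy suw wcba vyz ugjs gkjsi bacm hvrqi
Hunk 2: at line 8 remove [vyz,ugjs,gkjsi] add [ivki,vrn,hgpxn] -> 13 lines: zqhml jogc nwom nzlsb nvk zcy suw wcba ivki vrn hgpxn bacm hvrqi
Hunk 3: at line 5 remove [suw] add [wazqs,pev,ptw] -> 15 lines: zqhml jogc nwom nzlsb nvk zcy wazqs pev ptw wcba ivki vrn hgpxn bacm hvrqi
Hunk 4: at line 4 remove [nvk] add [lqyop] -> 15 lines: zqhml jogc nwom nzlsb lqyop zcy wazqs pev ptw wcba ivki vrn hgpxn bacm hvrqi
Hunk 5: at line 4 remove [lqyop] add [twn,ofw] -> 16 lines: zqhml jogc nwom nzlsb twn ofw zcy wazqs pev ptw wcba ivki vrn hgpxn bacm hvrqi

Answer: zqhml
jogc
nwom
nzlsb
twn
ofw
zcy
wazqs
pev
ptw
wcba
ivki
vrn
hgpxn
bacm
hvrqi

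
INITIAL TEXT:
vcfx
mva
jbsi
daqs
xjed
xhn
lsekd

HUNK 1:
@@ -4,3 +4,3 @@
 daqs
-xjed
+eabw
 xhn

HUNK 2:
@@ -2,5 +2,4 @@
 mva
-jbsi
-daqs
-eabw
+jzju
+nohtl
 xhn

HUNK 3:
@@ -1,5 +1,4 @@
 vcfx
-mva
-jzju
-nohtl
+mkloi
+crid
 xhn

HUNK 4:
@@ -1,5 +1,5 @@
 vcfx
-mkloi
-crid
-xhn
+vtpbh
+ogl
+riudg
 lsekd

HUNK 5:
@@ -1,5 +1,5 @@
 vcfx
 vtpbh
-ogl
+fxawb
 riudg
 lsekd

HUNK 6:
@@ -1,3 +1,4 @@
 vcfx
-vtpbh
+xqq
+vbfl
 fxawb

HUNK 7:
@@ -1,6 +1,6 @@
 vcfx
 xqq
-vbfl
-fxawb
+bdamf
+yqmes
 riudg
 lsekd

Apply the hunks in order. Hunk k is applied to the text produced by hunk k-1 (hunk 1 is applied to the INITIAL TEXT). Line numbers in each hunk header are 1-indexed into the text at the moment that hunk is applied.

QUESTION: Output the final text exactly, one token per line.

Answer: vcfx
xqq
bdamf
yqmes
riudg
lsekd

Derivation:
Hunk 1: at line 4 remove [xjed] add [eabw] -> 7 lines: vcfx mva jbsi daqs eabw xhn lsekd
Hunk 2: at line 2 remove [jbsi,daqs,eabw] add [jzju,nohtl] -> 6 lines: vcfx mva jzju nohtl xhn lsekd
Hunk 3: at line 1 remove [mva,jzju,nohtl] add [mkloi,crid] -> 5 lines: vcfx mkloi crid xhn lsekd
Hunk 4: at line 1 remove [mkloi,crid,xhn] add [vtpbh,ogl,riudg] -> 5 lines: vcfx vtpbh ogl riudg lsekd
Hunk 5: at line 1 remove [ogl] add [fxawb] -> 5 lines: vcfx vtpbh fxawb riudg lsekd
Hunk 6: at line 1 remove [vtpbh] add [xqq,vbfl] -> 6 lines: vcfx xqq vbfl fxawb riudg lsekd
Hunk 7: at line 1 remove [vbfl,fxawb] add [bdamf,yqmes] -> 6 lines: vcfx xqq bdamf yqmes riudg lsekd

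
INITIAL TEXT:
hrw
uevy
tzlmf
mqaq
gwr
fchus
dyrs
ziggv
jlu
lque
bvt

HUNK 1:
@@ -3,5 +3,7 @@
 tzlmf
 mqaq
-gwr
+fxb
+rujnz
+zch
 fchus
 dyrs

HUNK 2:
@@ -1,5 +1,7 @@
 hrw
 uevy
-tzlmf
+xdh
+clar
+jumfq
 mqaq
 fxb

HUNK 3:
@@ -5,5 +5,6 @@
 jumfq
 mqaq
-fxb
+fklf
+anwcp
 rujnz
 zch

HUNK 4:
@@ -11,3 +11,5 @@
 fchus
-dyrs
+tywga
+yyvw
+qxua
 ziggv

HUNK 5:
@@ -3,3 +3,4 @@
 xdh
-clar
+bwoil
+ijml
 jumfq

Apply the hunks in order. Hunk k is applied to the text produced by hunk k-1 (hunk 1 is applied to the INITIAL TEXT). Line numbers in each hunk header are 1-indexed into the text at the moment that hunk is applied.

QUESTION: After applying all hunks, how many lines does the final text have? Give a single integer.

Answer: 19

Derivation:
Hunk 1: at line 3 remove [gwr] add [fxb,rujnz,zch] -> 13 lines: hrw uevy tzlmf mqaq fxb rujnz zch fchus dyrs ziggv jlu lque bvt
Hunk 2: at line 1 remove [tzlmf] add [xdh,clar,jumfq] -> 15 lines: hrw uevy xdh clar jumfq mqaq fxb rujnz zch fchus dyrs ziggv jlu lque bvt
Hunk 3: at line 5 remove [fxb] add [fklf,anwcp] -> 16 lines: hrw uevy xdh clar jumfq mqaq fklf anwcp rujnz zch fchus dyrs ziggv jlu lque bvt
Hunk 4: at line 11 remove [dyrs] add [tywga,yyvw,qxua] -> 18 lines: hrw uevy xdh clar jumfq mqaq fklf anwcp rujnz zch fchus tywga yyvw qxua ziggv jlu lque bvt
Hunk 5: at line 3 remove [clar] add [bwoil,ijml] -> 19 lines: hrw uevy xdh bwoil ijml jumfq mqaq fklf anwcp rujnz zch fchus tywga yyvw qxua ziggv jlu lque bvt
Final line count: 19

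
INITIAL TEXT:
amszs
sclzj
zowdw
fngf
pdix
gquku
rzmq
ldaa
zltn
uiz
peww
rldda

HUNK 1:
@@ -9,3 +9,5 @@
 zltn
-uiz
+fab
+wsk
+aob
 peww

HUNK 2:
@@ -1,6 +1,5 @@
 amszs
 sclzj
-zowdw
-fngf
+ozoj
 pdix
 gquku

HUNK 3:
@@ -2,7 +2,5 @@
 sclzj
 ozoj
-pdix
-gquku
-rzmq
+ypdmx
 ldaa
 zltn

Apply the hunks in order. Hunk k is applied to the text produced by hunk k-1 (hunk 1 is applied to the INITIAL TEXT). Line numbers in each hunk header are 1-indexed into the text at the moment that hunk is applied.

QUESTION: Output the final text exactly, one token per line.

Hunk 1: at line 9 remove [uiz] add [fab,wsk,aob] -> 14 lines: amszs sclzj zowdw fngf pdix gquku rzmq ldaa zltn fab wsk aob peww rldda
Hunk 2: at line 1 remove [zowdw,fngf] add [ozoj] -> 13 lines: amszs sclzj ozoj pdix gquku rzmq ldaa zltn fab wsk aob peww rldda
Hunk 3: at line 2 remove [pdix,gquku,rzmq] add [ypdmx] -> 11 lines: amszs sclzj ozoj ypdmx ldaa zltn fab wsk aob peww rldda

Answer: amszs
sclzj
ozoj
ypdmx
ldaa
zltn
fab
wsk
aob
peww
rldda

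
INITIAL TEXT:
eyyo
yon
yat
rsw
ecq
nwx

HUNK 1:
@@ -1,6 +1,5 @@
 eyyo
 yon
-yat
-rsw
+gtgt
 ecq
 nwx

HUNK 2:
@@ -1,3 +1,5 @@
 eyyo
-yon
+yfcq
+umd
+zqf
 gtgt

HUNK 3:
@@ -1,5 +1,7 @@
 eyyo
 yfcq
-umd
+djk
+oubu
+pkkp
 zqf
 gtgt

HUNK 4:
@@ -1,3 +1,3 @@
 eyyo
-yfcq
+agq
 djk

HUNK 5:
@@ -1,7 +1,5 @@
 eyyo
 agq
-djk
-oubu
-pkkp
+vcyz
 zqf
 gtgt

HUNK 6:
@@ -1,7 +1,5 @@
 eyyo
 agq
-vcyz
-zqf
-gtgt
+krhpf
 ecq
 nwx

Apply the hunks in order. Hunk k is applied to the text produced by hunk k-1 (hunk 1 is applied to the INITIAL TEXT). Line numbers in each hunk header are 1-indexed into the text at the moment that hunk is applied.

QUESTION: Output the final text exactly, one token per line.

Hunk 1: at line 1 remove [yat,rsw] add [gtgt] -> 5 lines: eyyo yon gtgt ecq nwx
Hunk 2: at line 1 remove [yon] add [yfcq,umd,zqf] -> 7 lines: eyyo yfcq umd zqf gtgt ecq nwx
Hunk 3: at line 1 remove [umd] add [djk,oubu,pkkp] -> 9 lines: eyyo yfcq djk oubu pkkp zqf gtgt ecq nwx
Hunk 4: at line 1 remove [yfcq] add [agq] -> 9 lines: eyyo agq djk oubu pkkp zqf gtgt ecq nwx
Hunk 5: at line 1 remove [djk,oubu,pkkp] add [vcyz] -> 7 lines: eyyo agq vcyz zqf gtgt ecq nwx
Hunk 6: at line 1 remove [vcyz,zqf,gtgt] add [krhpf] -> 5 lines: eyyo agq krhpf ecq nwx

Answer: eyyo
agq
krhpf
ecq
nwx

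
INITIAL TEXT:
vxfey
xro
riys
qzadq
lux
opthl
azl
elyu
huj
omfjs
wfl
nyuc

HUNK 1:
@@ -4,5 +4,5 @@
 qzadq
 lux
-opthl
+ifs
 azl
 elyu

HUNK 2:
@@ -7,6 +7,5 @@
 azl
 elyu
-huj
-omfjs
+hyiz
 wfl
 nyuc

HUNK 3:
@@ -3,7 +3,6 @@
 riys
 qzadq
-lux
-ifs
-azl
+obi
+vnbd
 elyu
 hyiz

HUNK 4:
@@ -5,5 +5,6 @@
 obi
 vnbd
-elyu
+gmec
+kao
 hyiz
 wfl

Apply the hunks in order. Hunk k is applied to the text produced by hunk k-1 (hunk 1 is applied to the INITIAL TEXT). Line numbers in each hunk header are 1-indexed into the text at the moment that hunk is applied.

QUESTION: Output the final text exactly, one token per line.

Hunk 1: at line 4 remove [opthl] add [ifs] -> 12 lines: vxfey xro riys qzadq lux ifs azl elyu huj omfjs wfl nyuc
Hunk 2: at line 7 remove [huj,omfjs] add [hyiz] -> 11 lines: vxfey xro riys qzadq lux ifs azl elyu hyiz wfl nyuc
Hunk 3: at line 3 remove [lux,ifs,azl] add [obi,vnbd] -> 10 lines: vxfey xro riys qzadq obi vnbd elyu hyiz wfl nyuc
Hunk 4: at line 5 remove [elyu] add [gmec,kao] -> 11 lines: vxfey xro riys qzadq obi vnbd gmec kao hyiz wfl nyuc

Answer: vxfey
xro
riys
qzadq
obi
vnbd
gmec
kao
hyiz
wfl
nyuc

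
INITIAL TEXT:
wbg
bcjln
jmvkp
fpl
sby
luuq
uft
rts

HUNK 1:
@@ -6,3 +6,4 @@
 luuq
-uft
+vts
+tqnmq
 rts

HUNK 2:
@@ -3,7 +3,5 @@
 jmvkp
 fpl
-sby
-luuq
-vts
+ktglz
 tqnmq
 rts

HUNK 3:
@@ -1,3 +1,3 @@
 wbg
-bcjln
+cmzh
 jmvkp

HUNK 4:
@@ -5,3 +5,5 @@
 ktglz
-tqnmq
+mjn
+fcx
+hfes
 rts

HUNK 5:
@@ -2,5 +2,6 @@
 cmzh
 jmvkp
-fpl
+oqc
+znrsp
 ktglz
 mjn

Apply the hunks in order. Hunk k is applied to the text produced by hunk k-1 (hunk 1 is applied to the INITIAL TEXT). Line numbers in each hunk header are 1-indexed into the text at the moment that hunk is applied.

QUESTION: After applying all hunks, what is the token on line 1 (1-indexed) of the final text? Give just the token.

Answer: wbg

Derivation:
Hunk 1: at line 6 remove [uft] add [vts,tqnmq] -> 9 lines: wbg bcjln jmvkp fpl sby luuq vts tqnmq rts
Hunk 2: at line 3 remove [sby,luuq,vts] add [ktglz] -> 7 lines: wbg bcjln jmvkp fpl ktglz tqnmq rts
Hunk 3: at line 1 remove [bcjln] add [cmzh] -> 7 lines: wbg cmzh jmvkp fpl ktglz tqnmq rts
Hunk 4: at line 5 remove [tqnmq] add [mjn,fcx,hfes] -> 9 lines: wbg cmzh jmvkp fpl ktglz mjn fcx hfes rts
Hunk 5: at line 2 remove [fpl] add [oqc,znrsp] -> 10 lines: wbg cmzh jmvkp oqc znrsp ktglz mjn fcx hfes rts
Final line 1: wbg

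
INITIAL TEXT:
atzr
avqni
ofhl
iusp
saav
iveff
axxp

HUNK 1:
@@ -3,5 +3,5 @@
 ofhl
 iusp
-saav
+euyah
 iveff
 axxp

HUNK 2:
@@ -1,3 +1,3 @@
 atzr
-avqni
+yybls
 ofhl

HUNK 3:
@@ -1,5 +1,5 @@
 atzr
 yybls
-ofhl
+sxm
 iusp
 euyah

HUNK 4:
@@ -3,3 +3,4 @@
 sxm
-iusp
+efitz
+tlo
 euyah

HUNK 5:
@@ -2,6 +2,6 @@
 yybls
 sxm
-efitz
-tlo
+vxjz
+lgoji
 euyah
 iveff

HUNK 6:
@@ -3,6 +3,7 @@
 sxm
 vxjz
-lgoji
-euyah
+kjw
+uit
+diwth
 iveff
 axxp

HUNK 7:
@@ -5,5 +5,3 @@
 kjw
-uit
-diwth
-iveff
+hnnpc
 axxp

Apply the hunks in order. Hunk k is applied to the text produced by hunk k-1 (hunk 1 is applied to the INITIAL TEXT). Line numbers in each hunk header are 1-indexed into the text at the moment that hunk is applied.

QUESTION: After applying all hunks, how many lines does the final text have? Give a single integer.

Hunk 1: at line 3 remove [saav] add [euyah] -> 7 lines: atzr avqni ofhl iusp euyah iveff axxp
Hunk 2: at line 1 remove [avqni] add [yybls] -> 7 lines: atzr yybls ofhl iusp euyah iveff axxp
Hunk 3: at line 1 remove [ofhl] add [sxm] -> 7 lines: atzr yybls sxm iusp euyah iveff axxp
Hunk 4: at line 3 remove [iusp] add [efitz,tlo] -> 8 lines: atzr yybls sxm efitz tlo euyah iveff axxp
Hunk 5: at line 2 remove [efitz,tlo] add [vxjz,lgoji] -> 8 lines: atzr yybls sxm vxjz lgoji euyah iveff axxp
Hunk 6: at line 3 remove [lgoji,euyah] add [kjw,uit,diwth] -> 9 lines: atzr yybls sxm vxjz kjw uit diwth iveff axxp
Hunk 7: at line 5 remove [uit,diwth,iveff] add [hnnpc] -> 7 lines: atzr yybls sxm vxjz kjw hnnpc axxp
Final line count: 7

Answer: 7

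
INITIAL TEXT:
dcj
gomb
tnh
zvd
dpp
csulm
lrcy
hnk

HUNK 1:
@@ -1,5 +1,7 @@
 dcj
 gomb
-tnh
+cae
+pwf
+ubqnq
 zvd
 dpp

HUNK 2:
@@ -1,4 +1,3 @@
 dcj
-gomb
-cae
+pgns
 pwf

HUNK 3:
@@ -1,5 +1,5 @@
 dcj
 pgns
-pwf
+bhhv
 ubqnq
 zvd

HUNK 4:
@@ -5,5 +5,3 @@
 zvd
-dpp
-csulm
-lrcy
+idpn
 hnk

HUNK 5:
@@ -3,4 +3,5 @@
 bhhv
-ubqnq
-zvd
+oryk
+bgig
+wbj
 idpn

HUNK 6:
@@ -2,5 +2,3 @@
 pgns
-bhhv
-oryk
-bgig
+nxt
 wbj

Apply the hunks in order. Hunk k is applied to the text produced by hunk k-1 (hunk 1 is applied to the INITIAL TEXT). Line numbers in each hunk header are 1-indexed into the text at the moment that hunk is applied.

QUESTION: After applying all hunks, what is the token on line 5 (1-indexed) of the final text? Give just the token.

Answer: idpn

Derivation:
Hunk 1: at line 1 remove [tnh] add [cae,pwf,ubqnq] -> 10 lines: dcj gomb cae pwf ubqnq zvd dpp csulm lrcy hnk
Hunk 2: at line 1 remove [gomb,cae] add [pgns] -> 9 lines: dcj pgns pwf ubqnq zvd dpp csulm lrcy hnk
Hunk 3: at line 1 remove [pwf] add [bhhv] -> 9 lines: dcj pgns bhhv ubqnq zvd dpp csulm lrcy hnk
Hunk 4: at line 5 remove [dpp,csulm,lrcy] add [idpn] -> 7 lines: dcj pgns bhhv ubqnq zvd idpn hnk
Hunk 5: at line 3 remove [ubqnq,zvd] add [oryk,bgig,wbj] -> 8 lines: dcj pgns bhhv oryk bgig wbj idpn hnk
Hunk 6: at line 2 remove [bhhv,oryk,bgig] add [nxt] -> 6 lines: dcj pgns nxt wbj idpn hnk
Final line 5: idpn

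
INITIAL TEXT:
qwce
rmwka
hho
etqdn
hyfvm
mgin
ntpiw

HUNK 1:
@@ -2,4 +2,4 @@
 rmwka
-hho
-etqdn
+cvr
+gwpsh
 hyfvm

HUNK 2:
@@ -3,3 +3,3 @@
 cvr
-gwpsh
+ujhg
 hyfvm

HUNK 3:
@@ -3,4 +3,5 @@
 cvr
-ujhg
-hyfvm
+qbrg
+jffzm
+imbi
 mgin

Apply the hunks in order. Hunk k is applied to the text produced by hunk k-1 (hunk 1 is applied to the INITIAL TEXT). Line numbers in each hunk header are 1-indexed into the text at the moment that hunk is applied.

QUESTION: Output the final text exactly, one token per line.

Answer: qwce
rmwka
cvr
qbrg
jffzm
imbi
mgin
ntpiw

Derivation:
Hunk 1: at line 2 remove [hho,etqdn] add [cvr,gwpsh] -> 7 lines: qwce rmwka cvr gwpsh hyfvm mgin ntpiw
Hunk 2: at line 3 remove [gwpsh] add [ujhg] -> 7 lines: qwce rmwka cvr ujhg hyfvm mgin ntpiw
Hunk 3: at line 3 remove [ujhg,hyfvm] add [qbrg,jffzm,imbi] -> 8 lines: qwce rmwka cvr qbrg jffzm imbi mgin ntpiw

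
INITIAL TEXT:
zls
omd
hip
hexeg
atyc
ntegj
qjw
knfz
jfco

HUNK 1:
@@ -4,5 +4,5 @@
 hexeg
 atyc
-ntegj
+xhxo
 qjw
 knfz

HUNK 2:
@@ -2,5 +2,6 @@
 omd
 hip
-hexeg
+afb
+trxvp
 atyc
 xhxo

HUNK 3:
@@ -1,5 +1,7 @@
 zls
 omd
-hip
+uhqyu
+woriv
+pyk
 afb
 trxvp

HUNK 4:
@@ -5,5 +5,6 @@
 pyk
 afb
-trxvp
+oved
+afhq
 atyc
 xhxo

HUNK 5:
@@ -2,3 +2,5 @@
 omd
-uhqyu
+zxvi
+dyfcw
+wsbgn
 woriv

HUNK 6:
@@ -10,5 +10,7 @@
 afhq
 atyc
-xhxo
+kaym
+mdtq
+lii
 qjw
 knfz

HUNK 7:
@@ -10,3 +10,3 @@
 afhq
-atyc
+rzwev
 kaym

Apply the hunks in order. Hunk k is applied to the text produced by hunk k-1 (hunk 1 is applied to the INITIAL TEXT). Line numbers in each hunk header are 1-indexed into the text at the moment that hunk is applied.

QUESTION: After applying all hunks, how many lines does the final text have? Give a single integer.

Answer: 17

Derivation:
Hunk 1: at line 4 remove [ntegj] add [xhxo] -> 9 lines: zls omd hip hexeg atyc xhxo qjw knfz jfco
Hunk 2: at line 2 remove [hexeg] add [afb,trxvp] -> 10 lines: zls omd hip afb trxvp atyc xhxo qjw knfz jfco
Hunk 3: at line 1 remove [hip] add [uhqyu,woriv,pyk] -> 12 lines: zls omd uhqyu woriv pyk afb trxvp atyc xhxo qjw knfz jfco
Hunk 4: at line 5 remove [trxvp] add [oved,afhq] -> 13 lines: zls omd uhqyu woriv pyk afb oved afhq atyc xhxo qjw knfz jfco
Hunk 5: at line 2 remove [uhqyu] add [zxvi,dyfcw,wsbgn] -> 15 lines: zls omd zxvi dyfcw wsbgn woriv pyk afb oved afhq atyc xhxo qjw knfz jfco
Hunk 6: at line 10 remove [xhxo] add [kaym,mdtq,lii] -> 17 lines: zls omd zxvi dyfcw wsbgn woriv pyk afb oved afhq atyc kaym mdtq lii qjw knfz jfco
Hunk 7: at line 10 remove [atyc] add [rzwev] -> 17 lines: zls omd zxvi dyfcw wsbgn woriv pyk afb oved afhq rzwev kaym mdtq lii qjw knfz jfco
Final line count: 17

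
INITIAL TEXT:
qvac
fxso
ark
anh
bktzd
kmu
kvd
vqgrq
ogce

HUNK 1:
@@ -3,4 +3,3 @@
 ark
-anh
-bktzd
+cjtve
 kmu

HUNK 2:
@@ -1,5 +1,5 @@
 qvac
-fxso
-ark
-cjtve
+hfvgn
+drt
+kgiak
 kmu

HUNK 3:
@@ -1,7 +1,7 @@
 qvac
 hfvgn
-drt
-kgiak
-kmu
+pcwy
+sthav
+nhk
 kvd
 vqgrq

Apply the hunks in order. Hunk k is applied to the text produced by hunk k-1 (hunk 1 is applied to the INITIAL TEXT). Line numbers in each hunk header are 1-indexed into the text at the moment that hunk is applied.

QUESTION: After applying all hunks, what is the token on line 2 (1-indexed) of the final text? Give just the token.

Hunk 1: at line 3 remove [anh,bktzd] add [cjtve] -> 8 lines: qvac fxso ark cjtve kmu kvd vqgrq ogce
Hunk 2: at line 1 remove [fxso,ark,cjtve] add [hfvgn,drt,kgiak] -> 8 lines: qvac hfvgn drt kgiak kmu kvd vqgrq ogce
Hunk 3: at line 1 remove [drt,kgiak,kmu] add [pcwy,sthav,nhk] -> 8 lines: qvac hfvgn pcwy sthav nhk kvd vqgrq ogce
Final line 2: hfvgn

Answer: hfvgn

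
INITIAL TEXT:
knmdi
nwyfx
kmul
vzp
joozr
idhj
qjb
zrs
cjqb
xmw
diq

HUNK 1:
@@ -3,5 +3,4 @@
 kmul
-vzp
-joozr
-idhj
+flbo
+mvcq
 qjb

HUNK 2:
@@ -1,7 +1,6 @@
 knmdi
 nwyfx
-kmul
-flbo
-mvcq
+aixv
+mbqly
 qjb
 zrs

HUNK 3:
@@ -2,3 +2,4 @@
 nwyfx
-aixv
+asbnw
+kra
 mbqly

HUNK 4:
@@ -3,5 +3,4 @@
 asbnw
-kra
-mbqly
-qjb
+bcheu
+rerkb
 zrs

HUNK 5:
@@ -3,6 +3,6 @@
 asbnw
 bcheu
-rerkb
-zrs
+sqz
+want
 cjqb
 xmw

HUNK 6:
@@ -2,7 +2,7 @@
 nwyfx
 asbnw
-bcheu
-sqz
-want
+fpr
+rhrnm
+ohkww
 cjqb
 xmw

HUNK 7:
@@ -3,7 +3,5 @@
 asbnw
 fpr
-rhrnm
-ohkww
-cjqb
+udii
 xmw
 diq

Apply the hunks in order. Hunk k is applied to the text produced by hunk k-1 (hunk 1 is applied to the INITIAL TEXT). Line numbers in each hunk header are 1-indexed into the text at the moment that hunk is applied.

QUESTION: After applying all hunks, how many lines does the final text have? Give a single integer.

Answer: 7

Derivation:
Hunk 1: at line 3 remove [vzp,joozr,idhj] add [flbo,mvcq] -> 10 lines: knmdi nwyfx kmul flbo mvcq qjb zrs cjqb xmw diq
Hunk 2: at line 1 remove [kmul,flbo,mvcq] add [aixv,mbqly] -> 9 lines: knmdi nwyfx aixv mbqly qjb zrs cjqb xmw diq
Hunk 3: at line 2 remove [aixv] add [asbnw,kra] -> 10 lines: knmdi nwyfx asbnw kra mbqly qjb zrs cjqb xmw diq
Hunk 4: at line 3 remove [kra,mbqly,qjb] add [bcheu,rerkb] -> 9 lines: knmdi nwyfx asbnw bcheu rerkb zrs cjqb xmw diq
Hunk 5: at line 3 remove [rerkb,zrs] add [sqz,want] -> 9 lines: knmdi nwyfx asbnw bcheu sqz want cjqb xmw diq
Hunk 6: at line 2 remove [bcheu,sqz,want] add [fpr,rhrnm,ohkww] -> 9 lines: knmdi nwyfx asbnw fpr rhrnm ohkww cjqb xmw diq
Hunk 7: at line 3 remove [rhrnm,ohkww,cjqb] add [udii] -> 7 lines: knmdi nwyfx asbnw fpr udii xmw diq
Final line count: 7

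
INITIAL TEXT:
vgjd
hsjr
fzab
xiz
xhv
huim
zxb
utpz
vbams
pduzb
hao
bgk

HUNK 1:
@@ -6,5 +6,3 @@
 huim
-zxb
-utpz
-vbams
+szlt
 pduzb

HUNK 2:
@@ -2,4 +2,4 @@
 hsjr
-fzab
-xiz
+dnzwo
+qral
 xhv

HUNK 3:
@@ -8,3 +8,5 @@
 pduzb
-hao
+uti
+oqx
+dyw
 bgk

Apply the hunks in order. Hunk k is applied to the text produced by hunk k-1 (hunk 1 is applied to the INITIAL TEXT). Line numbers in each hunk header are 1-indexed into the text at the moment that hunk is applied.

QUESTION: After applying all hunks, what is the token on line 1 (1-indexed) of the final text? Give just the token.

Hunk 1: at line 6 remove [zxb,utpz,vbams] add [szlt] -> 10 lines: vgjd hsjr fzab xiz xhv huim szlt pduzb hao bgk
Hunk 2: at line 2 remove [fzab,xiz] add [dnzwo,qral] -> 10 lines: vgjd hsjr dnzwo qral xhv huim szlt pduzb hao bgk
Hunk 3: at line 8 remove [hao] add [uti,oqx,dyw] -> 12 lines: vgjd hsjr dnzwo qral xhv huim szlt pduzb uti oqx dyw bgk
Final line 1: vgjd

Answer: vgjd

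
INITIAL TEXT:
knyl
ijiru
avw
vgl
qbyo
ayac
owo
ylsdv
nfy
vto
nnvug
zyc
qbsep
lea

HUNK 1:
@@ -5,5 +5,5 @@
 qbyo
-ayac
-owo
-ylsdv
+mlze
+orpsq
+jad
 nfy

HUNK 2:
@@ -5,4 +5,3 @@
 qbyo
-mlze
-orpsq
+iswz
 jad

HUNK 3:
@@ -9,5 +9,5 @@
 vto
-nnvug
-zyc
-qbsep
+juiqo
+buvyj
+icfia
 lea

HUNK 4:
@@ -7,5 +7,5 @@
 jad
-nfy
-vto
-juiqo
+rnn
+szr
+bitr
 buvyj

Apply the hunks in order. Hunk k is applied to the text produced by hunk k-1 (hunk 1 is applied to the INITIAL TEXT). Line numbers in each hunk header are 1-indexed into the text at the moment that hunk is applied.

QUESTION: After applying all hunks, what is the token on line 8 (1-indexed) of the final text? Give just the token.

Hunk 1: at line 5 remove [ayac,owo,ylsdv] add [mlze,orpsq,jad] -> 14 lines: knyl ijiru avw vgl qbyo mlze orpsq jad nfy vto nnvug zyc qbsep lea
Hunk 2: at line 5 remove [mlze,orpsq] add [iswz] -> 13 lines: knyl ijiru avw vgl qbyo iswz jad nfy vto nnvug zyc qbsep lea
Hunk 3: at line 9 remove [nnvug,zyc,qbsep] add [juiqo,buvyj,icfia] -> 13 lines: knyl ijiru avw vgl qbyo iswz jad nfy vto juiqo buvyj icfia lea
Hunk 4: at line 7 remove [nfy,vto,juiqo] add [rnn,szr,bitr] -> 13 lines: knyl ijiru avw vgl qbyo iswz jad rnn szr bitr buvyj icfia lea
Final line 8: rnn

Answer: rnn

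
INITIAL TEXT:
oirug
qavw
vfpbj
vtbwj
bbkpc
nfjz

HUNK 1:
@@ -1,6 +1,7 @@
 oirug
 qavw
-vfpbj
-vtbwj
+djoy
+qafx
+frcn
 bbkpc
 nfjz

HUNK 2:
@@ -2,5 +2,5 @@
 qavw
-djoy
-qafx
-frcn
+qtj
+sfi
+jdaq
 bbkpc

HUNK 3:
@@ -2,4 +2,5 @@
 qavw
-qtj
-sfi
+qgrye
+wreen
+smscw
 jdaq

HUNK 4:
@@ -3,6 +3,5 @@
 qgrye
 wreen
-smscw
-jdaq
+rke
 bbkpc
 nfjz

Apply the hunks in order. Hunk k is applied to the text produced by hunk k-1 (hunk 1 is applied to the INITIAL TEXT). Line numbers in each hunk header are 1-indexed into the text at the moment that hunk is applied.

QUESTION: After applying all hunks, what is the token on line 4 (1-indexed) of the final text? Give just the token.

Answer: wreen

Derivation:
Hunk 1: at line 1 remove [vfpbj,vtbwj] add [djoy,qafx,frcn] -> 7 lines: oirug qavw djoy qafx frcn bbkpc nfjz
Hunk 2: at line 2 remove [djoy,qafx,frcn] add [qtj,sfi,jdaq] -> 7 lines: oirug qavw qtj sfi jdaq bbkpc nfjz
Hunk 3: at line 2 remove [qtj,sfi] add [qgrye,wreen,smscw] -> 8 lines: oirug qavw qgrye wreen smscw jdaq bbkpc nfjz
Hunk 4: at line 3 remove [smscw,jdaq] add [rke] -> 7 lines: oirug qavw qgrye wreen rke bbkpc nfjz
Final line 4: wreen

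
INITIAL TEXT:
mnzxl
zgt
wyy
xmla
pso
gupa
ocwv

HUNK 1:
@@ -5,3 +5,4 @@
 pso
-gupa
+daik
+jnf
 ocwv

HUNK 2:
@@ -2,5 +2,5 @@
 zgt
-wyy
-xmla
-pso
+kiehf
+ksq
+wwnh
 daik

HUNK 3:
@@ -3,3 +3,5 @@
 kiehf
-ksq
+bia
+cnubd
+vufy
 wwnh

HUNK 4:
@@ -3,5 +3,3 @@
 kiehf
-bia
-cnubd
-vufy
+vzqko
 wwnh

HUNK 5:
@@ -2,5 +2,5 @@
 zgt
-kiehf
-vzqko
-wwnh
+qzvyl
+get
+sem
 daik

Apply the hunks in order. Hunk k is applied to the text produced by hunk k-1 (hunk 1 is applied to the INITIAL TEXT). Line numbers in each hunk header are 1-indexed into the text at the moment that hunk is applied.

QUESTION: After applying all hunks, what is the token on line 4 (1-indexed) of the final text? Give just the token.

Hunk 1: at line 5 remove [gupa] add [daik,jnf] -> 8 lines: mnzxl zgt wyy xmla pso daik jnf ocwv
Hunk 2: at line 2 remove [wyy,xmla,pso] add [kiehf,ksq,wwnh] -> 8 lines: mnzxl zgt kiehf ksq wwnh daik jnf ocwv
Hunk 3: at line 3 remove [ksq] add [bia,cnubd,vufy] -> 10 lines: mnzxl zgt kiehf bia cnubd vufy wwnh daik jnf ocwv
Hunk 4: at line 3 remove [bia,cnubd,vufy] add [vzqko] -> 8 lines: mnzxl zgt kiehf vzqko wwnh daik jnf ocwv
Hunk 5: at line 2 remove [kiehf,vzqko,wwnh] add [qzvyl,get,sem] -> 8 lines: mnzxl zgt qzvyl get sem daik jnf ocwv
Final line 4: get

Answer: get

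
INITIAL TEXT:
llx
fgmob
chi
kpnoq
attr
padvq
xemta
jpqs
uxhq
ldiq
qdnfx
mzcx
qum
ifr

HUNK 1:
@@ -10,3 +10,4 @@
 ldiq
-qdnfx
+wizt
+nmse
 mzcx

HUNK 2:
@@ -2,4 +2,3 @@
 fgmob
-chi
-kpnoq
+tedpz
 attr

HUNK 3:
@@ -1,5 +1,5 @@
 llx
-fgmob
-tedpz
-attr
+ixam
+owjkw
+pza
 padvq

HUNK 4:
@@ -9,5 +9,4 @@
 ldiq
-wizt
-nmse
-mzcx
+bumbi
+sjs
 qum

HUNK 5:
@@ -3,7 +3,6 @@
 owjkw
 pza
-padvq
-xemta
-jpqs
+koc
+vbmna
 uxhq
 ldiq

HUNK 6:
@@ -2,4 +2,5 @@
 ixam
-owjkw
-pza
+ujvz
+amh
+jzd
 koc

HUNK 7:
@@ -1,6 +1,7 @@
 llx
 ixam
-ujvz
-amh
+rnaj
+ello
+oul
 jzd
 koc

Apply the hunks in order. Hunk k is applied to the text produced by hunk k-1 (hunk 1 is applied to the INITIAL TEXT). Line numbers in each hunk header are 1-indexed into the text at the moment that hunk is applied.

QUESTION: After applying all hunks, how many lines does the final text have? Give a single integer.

Answer: 14

Derivation:
Hunk 1: at line 10 remove [qdnfx] add [wizt,nmse] -> 15 lines: llx fgmob chi kpnoq attr padvq xemta jpqs uxhq ldiq wizt nmse mzcx qum ifr
Hunk 2: at line 2 remove [chi,kpnoq] add [tedpz] -> 14 lines: llx fgmob tedpz attr padvq xemta jpqs uxhq ldiq wizt nmse mzcx qum ifr
Hunk 3: at line 1 remove [fgmob,tedpz,attr] add [ixam,owjkw,pza] -> 14 lines: llx ixam owjkw pza padvq xemta jpqs uxhq ldiq wizt nmse mzcx qum ifr
Hunk 4: at line 9 remove [wizt,nmse,mzcx] add [bumbi,sjs] -> 13 lines: llx ixam owjkw pza padvq xemta jpqs uxhq ldiq bumbi sjs qum ifr
Hunk 5: at line 3 remove [padvq,xemta,jpqs] add [koc,vbmna] -> 12 lines: llx ixam owjkw pza koc vbmna uxhq ldiq bumbi sjs qum ifr
Hunk 6: at line 2 remove [owjkw,pza] add [ujvz,amh,jzd] -> 13 lines: llx ixam ujvz amh jzd koc vbmna uxhq ldiq bumbi sjs qum ifr
Hunk 7: at line 1 remove [ujvz,amh] add [rnaj,ello,oul] -> 14 lines: llx ixam rnaj ello oul jzd koc vbmna uxhq ldiq bumbi sjs qum ifr
Final line count: 14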